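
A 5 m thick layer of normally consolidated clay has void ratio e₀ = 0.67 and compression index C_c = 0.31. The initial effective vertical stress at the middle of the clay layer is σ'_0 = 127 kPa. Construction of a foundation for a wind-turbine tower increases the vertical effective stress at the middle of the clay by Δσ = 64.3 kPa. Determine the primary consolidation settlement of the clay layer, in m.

Final effective stress: σ'_f = σ'_0 + Δσ = 127 + 64.3 = 191.3 kPa.
Normally consolidated clay, so the full stress increment lies on the virgin compression line:
S_c = C_c·H/(1+e₀)·log₁₀(σ'_f/σ'_0) = 0.31×5/(1+0.67)×log₁₀(191.3/127)
    = 0.92814 × 0.17791 = 0.1651 m

S_c ≈ 0.165 m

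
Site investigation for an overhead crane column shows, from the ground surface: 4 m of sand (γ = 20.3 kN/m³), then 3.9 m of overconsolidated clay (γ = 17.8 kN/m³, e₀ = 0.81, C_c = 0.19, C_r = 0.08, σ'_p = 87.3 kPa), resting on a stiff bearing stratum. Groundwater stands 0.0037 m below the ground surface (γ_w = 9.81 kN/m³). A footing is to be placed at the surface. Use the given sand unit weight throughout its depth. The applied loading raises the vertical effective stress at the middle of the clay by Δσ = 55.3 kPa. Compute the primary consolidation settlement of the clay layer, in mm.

S_c ≈ 76.8 mm

Mid-depth of clay below the ground surface: z = 4 + 3.9/2 = 5.95 m.
Total vertical stress at mid-clay: σ_v = 20.3×4 + 17.8×1.95 = 115.91 kPa.
Pore pressure: u = 9.81×(5.95 − 0.0037) = 58.33 kPa.
Initial effective stress: σ'_0 = σ_v − u = 115.91 − 58.33 = 57.58 kPa.
Final effective stress: σ'_f = 57.58 + 55.3 = 112.88 kPa.
σ'_f = 112.88 > σ'_p = 87.3 kPa, so the stress path crosses the preconsolidation pressure — recompression up to σ'_p, then virgin compression beyond:
S_c = H/(1+e₀)·[C_r·log₁₀(σ'_p/σ'_0) + C_c·log₁₀(σ'_f/σ'_p)]
    = 3.9/1.81 × [0.08×log₁₀(87.3/57.58) + 0.19×log₁₀(112.88/87.3)]
    = 2.1547 × [0.014459 + 0.021205] = 0.07685 m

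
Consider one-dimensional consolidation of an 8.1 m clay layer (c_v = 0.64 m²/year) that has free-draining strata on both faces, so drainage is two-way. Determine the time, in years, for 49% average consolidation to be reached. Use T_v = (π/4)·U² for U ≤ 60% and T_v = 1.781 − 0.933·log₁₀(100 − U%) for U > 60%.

Drainage path length: H_d = H/2 = 4.05 m (double drainage).
U ≤ 60%: T_v = (π/4)·U² = (π/4)×0.49² = 0.18857.
t = T_v·H_d²/c_v = 0.18857×4.05²/0.64 = 4.833 years.

t ≈ 4.83 years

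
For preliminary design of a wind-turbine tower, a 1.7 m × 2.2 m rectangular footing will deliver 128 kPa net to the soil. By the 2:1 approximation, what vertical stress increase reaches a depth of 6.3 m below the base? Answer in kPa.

By the 2:1 method the load spreads at 1 horizontal : 2 vertical, so at depth z the loaded area has grown by z in each plan dimension:
Δσ = qBL/((B+z)(L+z)) = 128×1.7×2.2/((1.7+6.3)(2.2+6.3)) = 7.04 kPa

Δσ_z ≈ 7.04 kPa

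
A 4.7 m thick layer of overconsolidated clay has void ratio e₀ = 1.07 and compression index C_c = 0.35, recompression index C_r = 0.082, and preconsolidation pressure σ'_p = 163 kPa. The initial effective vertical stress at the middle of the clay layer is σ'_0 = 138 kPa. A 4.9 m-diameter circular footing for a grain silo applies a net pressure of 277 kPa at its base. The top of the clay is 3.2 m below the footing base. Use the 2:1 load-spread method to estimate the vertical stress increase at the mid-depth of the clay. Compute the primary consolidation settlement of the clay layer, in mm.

S_c ≈ 82.2 mm

Mid-depth of clay below the footing base: z = 3.2 + 4.7/2 = 5.55 m.
Stress increase at mid-clay by the 2:1 spreading method:
Δσ ≈ qD²/(D+z)² = 277×4.9²/(4.9+5.55)² = 60.903 kPa
Final effective stress: σ'_f = 138 + 60.903 = 198.9 kPa.
σ'_f = 198.9 > σ'_p = 163 kPa, so the stress path crosses the preconsolidation pressure — recompression up to σ'_p, then virgin compression beyond:
S_c = H/(1+e₀)·[C_r·log₁₀(σ'_p/σ'_0) + C_c·log₁₀(σ'_f/σ'_p)]
    = 4.7/2.07 × [0.082×log₁₀(163/138) + 0.35×log₁₀(198.9/163)]
    = 2.2705 × [0.0059293 + 0.030257] = 0.08216 m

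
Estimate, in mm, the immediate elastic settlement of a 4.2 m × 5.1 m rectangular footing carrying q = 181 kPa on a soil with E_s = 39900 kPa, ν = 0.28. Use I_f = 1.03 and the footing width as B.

Immediate (elastic) settlement: S_e = q·B·(1−ν²)/E_s · I_f.
S_e = 181 × 4.2 × (1 − 0.28²) / 39900 × 1.03
    = 181 × 4.2 × 0.9216 / 39900 × 1.03
    = 0.01809 m = 18.09 mm

S_e ≈ 18.1 mm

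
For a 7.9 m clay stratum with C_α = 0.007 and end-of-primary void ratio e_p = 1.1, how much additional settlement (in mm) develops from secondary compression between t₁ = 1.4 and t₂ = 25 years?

Secondary compression: S_s = C_α·H/(1+e_p)·log₁₀(t₂/t₁)
S_s = 0.007×7.9/(1+1.1)×log₁₀(25/1.4)
    = 0.02633 × 1.252 = 0.03296 m

S_s ≈ 33 mm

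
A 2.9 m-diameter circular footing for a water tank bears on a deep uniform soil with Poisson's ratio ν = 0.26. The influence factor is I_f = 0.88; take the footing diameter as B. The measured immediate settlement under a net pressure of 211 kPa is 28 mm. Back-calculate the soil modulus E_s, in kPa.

S_e = q·B·(1−ν²)/E_s · I_f  ⇒  E_s = q·B·(1−ν²)·I_f / S_e.
E_s = 211 × 2.9 × 0.9324 × 0.88 / 0.028 = 17930 kPa

E_s ≈ 17900 kPa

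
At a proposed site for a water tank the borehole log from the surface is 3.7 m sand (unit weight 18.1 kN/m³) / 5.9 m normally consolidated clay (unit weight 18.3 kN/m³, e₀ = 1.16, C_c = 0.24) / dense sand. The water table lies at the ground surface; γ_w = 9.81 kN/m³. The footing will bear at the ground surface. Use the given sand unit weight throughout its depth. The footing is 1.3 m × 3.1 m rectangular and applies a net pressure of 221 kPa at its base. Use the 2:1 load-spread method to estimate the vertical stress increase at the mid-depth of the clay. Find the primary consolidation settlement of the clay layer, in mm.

Mid-depth of clay below the ground surface: z = 3.7 + 5.9/2 = 6.65 m.
Total vertical stress at mid-clay: σ_v = 18.1×3.7 + 18.3×2.95 = 120.96 kPa.
Pore pressure: u = 9.81×(6.65 − 0) = 65.237 kPa.
Initial effective stress: σ'_0 = σ_v − u = 120.96 − 65.237 = 55.723 kPa.
Stress increase at mid-clay by the 2:1 spreading method:
Δσ = qBL/((B+z)(L+z)) = 221×1.3×3.1/((1.3+6.65)(3.1+6.65)) = 11.49 kPa
Final effective stress: σ'_f = σ'_0 + Δσ = 55.723 + 11.49 = 67.213 kPa.
Normally consolidated clay, so the full stress increment lies on the virgin compression line:
S_c = C_c·H/(1+e₀)·log₁₀(σ'_f/σ'_0) = 0.24×5.9/(1+1.16)×log₁₀(67.213/55.723)
    = 0.65556 × 0.081419 = 0.05338 m

S_c ≈ 53.4 mm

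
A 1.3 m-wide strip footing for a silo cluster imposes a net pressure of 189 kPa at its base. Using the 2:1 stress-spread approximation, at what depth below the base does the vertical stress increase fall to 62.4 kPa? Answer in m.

z ≈ 2.64 m

2:1 spreading — at depth z the loaded area has grown by z in each plan dimension:
qB/(B+z) = Δσ_z ⇒ z = qB/Δσ_z − B = 189×1.3/62.4 − 1.3 = 2.638 m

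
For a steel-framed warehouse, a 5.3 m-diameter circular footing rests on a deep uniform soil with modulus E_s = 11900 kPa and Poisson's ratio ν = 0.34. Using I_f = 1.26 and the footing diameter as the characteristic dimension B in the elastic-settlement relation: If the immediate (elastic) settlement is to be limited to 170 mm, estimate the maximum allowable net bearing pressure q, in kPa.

S_e = q·B·(1−ν²)/E_s · I_f  ⇒  q = S_e·E_s / (B·(1−ν²)·I_f).
q = 0.17 × 11900 / (5.3 × 0.8844 × 1.26) = 342.5 kPa

q ≈ 343 kPa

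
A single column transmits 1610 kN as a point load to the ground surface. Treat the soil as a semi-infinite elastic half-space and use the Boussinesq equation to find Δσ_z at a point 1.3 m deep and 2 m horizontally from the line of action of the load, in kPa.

Δσ_z ≈ 21.9 kPa

Boussinesq vertical stress below a point load on an elastic half-space:
Δσ_z = 3P/(2πz²) · [1 + (r/z)²]^(−5/2)
r/z = 2/1.3 = 1.5385; [1+(r/z)²]^(−5/2) = 0.048077.
Δσ_z = 3×1610/(2π×1.3²) × 0.048077 = 454.86 × 0.048077 = 21.87 kPa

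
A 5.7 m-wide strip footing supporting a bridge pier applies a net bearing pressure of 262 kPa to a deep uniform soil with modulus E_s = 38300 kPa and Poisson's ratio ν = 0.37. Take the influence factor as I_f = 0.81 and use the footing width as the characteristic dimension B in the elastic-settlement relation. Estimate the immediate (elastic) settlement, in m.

Immediate (elastic) settlement: S_e = q·B·(1−ν²)/E_s · I_f.
S_e = 262 × 5.7 × (1 − 0.37²) / 38300 × 0.81
    = 262 × 5.7 × 0.8631 / 38300 × 0.81
    = 0.02726 m

S_e ≈ 0.0273 m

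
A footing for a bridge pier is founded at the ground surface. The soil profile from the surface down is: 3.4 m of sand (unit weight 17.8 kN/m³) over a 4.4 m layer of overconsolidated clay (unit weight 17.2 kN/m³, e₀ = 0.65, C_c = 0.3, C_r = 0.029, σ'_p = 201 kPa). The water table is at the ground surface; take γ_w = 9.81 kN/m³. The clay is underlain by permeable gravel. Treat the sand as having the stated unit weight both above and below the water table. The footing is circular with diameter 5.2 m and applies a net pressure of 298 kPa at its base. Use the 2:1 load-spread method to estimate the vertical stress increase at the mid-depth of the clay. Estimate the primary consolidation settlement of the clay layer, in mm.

S_c ≈ 32 mm

Mid-depth of clay below the ground surface: z = 3.4 + 4.4/2 = 5.6 m.
Total vertical stress at mid-clay: σ_v = 17.8×3.4 + 17.2×2.2 = 98.36 kPa.
Pore pressure: u = 9.81×(5.6 − 0) = 54.936 kPa.
Initial effective stress: σ'_0 = σ_v − u = 98.36 − 54.936 = 43.424 kPa.
Stress increase at mid-clay by the 2:1 spreading method:
Δσ ≈ qD²/(D+z)² = 298×5.2²/(5.2+5.6)² = 69.084 kPa
Final effective stress: σ'_f = 43.424 + 69.084 = 112.51 kPa.
σ'_f = 112.51 ≤ σ'_p = 201 kPa, so the clay remains overconsolidated and only the recompression index applies:
S_c = C_r·H/(1+e₀)·log₁₀(σ'_f/σ'_0) = 0.029×4.4/1.65×log₁₀(112.51/43.424)
    = 0.077334 × 0.41346 = 0.03197 m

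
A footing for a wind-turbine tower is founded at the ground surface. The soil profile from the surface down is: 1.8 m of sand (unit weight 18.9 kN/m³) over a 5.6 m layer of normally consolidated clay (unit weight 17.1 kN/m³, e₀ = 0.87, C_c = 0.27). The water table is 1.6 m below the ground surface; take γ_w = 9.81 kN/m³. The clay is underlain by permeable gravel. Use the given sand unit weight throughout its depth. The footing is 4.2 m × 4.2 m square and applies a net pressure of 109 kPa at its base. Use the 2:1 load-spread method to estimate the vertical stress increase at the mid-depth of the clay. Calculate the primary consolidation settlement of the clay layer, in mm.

S_c ≈ 136 mm

Mid-depth of clay below the ground surface: z = 1.8 + 5.6/2 = 4.6 m.
Total vertical stress at mid-clay: σ_v = 18.9×1.8 + 17.1×2.8 = 81.9 kPa.
Pore pressure: u = 9.81×(4.6 − 1.6) = 29.43 kPa.
Initial effective stress: σ'_0 = σ_v − u = 81.9 − 29.43 = 52.47 kPa.
Stress increase at mid-clay by the 2:1 spreading method:
Δσ = qBL/((B+z)(L+z)) = 109×4.2×4.2/((4.2+4.6)(4.2+4.6)) = 24.829 kPa
Final effective stress: σ'_f = σ'_0 + Δσ = 52.47 + 24.829 = 77.299 kPa.
Normally consolidated clay, so the full stress increment lies on the virgin compression line:
S_c = C_c·H/(1+e₀)·log₁₀(σ'_f/σ'_0) = 0.27×5.6/(1+0.87)×log₁₀(77.299/52.47)
    = 0.80856 × 0.16826 = 0.136 m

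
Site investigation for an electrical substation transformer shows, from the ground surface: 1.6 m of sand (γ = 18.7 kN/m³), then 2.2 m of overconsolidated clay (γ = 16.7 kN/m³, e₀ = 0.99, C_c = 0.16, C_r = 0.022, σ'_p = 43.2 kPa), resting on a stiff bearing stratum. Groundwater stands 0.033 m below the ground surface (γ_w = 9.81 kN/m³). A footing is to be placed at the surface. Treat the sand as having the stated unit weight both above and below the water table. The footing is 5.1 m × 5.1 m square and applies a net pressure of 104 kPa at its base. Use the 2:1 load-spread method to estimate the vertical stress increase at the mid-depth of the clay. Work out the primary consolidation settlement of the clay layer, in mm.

S_c ≈ 40.3 mm

Mid-depth of clay below the ground surface: z = 1.6 + 2.2/2 = 2.7 m.
Total vertical stress at mid-clay: σ_v = 18.7×1.6 + 16.7×1.1 = 48.29 kPa.
Pore pressure: u = 9.81×(2.7 − 0.033) = 26.163 kPa.
Initial effective stress: σ'_0 = σ_v − u = 48.29 − 26.163 = 22.127 kPa.
Stress increase at mid-clay by the 2:1 spreading method:
Δσ = qBL/((B+z)(L+z)) = 104×5.1×5.1/((5.1+2.7)(5.1+2.7)) = 44.462 kPa
Final effective stress: σ'_f = 22.127 + 44.462 = 66.589 kPa.
σ'_f = 66.589 > σ'_p = 43.2 kPa, so the stress path crosses the preconsolidation pressure — recompression up to σ'_p, then virgin compression beyond:
S_c = H/(1+e₀)·[C_r·log₁₀(σ'_p/σ'_0) + C_c·log₁₀(σ'_f/σ'_p)]
    = 2.2/1.99 × [0.022×log₁₀(43.2/22.127) + 0.16×log₁₀(66.589/43.2)]
    = 1.1055 × [0.0063923 + 0.030067] = 0.04031 m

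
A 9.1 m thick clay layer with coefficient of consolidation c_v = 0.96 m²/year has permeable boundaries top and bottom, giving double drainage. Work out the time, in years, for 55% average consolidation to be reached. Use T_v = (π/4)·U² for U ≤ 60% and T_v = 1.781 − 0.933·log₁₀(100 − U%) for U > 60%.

Drainage path length: H_d = H/2 = 4.55 m (double drainage).
U ≤ 60%: T_v = (π/4)·U² = (π/4)×0.55² = 0.23758.
t = T_v·H_d²/c_v = 0.23758×4.55²/0.96 = 5.123 years.

t ≈ 5.12 years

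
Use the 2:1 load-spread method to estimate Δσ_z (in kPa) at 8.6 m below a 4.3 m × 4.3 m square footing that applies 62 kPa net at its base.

By the 2:1 method the load spreads at 1 horizontal : 2 vertical, so at depth z the loaded area has grown by z in each plan dimension:
Δσ = qBL/((B+z)(L+z)) = 62×4.3×4.3/((4.3+8.6)(4.3+8.6)) = 6.8889 kPa

Δσ_z ≈ 6.89 kPa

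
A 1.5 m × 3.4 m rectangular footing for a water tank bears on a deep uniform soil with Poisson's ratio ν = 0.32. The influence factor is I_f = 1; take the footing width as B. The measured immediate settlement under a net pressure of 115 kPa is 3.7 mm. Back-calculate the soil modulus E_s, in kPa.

E_s ≈ 41800 kPa

S_e = q·B·(1−ν²)/E_s · I_f  ⇒  E_s = q·B·(1−ν²)·I_f / S_e.
E_s = 115 × 1.5 × 0.8976 × 1 / 0.0037 = 41850 kPa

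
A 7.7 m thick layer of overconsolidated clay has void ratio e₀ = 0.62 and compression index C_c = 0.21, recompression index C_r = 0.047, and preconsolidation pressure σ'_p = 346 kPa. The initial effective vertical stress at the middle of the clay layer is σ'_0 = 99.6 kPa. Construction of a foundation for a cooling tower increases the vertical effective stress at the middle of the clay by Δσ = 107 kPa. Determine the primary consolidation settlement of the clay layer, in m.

Final effective stress: σ'_f = 99.6 + 107 = 206.6 kPa.
σ'_f = 206.6 ≤ σ'_p = 346 kPa, so the clay remains overconsolidated and only the recompression index applies:
S_c = C_r·H/(1+e₀)·log₁₀(σ'_f/σ'_0) = 0.047×7.7/1.62×log₁₀(206.6/99.6)
    = 0.2234 × 0.31687 = 0.07079 m

S_c ≈ 0.0708 m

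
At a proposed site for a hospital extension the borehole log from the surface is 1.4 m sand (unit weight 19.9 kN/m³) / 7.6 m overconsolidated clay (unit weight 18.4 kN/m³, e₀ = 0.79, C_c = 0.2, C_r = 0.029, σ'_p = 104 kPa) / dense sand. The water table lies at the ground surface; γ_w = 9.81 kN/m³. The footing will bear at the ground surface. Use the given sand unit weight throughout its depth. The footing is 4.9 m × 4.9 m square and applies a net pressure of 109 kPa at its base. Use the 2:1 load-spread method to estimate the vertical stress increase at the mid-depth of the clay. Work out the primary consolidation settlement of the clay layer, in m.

Mid-depth of clay below the ground surface: z = 1.4 + 7.6/2 = 5.2 m.
Total vertical stress at mid-clay: σ_v = 19.9×1.4 + 18.4×3.8 = 97.78 kPa.
Pore pressure: u = 9.81×(5.2 − 0) = 51.012 kPa.
Initial effective stress: σ'_0 = σ_v − u = 97.78 − 51.012 = 46.768 kPa.
Stress increase at mid-clay by the 2:1 spreading method:
Δσ = qBL/((B+z)(L+z)) = 109×4.9×4.9/((4.9+5.2)(4.9+5.2)) = 25.655 kPa
Final effective stress: σ'_f = 46.768 + 25.655 = 72.423 kPa.
σ'_f = 72.423 ≤ σ'_p = 104 kPa, so the clay remains overconsolidated and only the recompression index applies:
S_c = C_r·H/(1+e₀)·log₁₀(σ'_f/σ'_0) = 0.029×7.6/1.79×log₁₀(72.423/46.768)
    = 0.12313 × 0.18993 = 0.02339 m

S_c ≈ 0.0234 m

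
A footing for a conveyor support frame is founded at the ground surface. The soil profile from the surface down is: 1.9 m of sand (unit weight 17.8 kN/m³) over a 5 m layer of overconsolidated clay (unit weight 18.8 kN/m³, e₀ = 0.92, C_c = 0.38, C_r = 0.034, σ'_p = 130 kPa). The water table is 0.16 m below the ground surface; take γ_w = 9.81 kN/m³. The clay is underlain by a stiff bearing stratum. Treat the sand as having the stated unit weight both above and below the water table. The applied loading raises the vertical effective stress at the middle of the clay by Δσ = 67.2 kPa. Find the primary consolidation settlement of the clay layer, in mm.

S_c ≈ 38.4 mm

Mid-depth of clay below the ground surface: z = 1.9 + 5/2 = 4.4 m.
Total vertical stress at mid-clay: σ_v = 17.8×1.9 + 18.8×2.5 = 80.82 kPa.
Pore pressure: u = 9.81×(4.4 − 0.16) = 41.594 kPa.
Initial effective stress: σ'_0 = σ_v − u = 80.82 − 41.594 = 39.226 kPa.
Final effective stress: σ'_f = 39.226 + 67.2 = 106.43 kPa.
σ'_f = 106.43 ≤ σ'_p = 130 kPa, so the clay remains overconsolidated and only the recompression index applies:
S_c = C_r·H/(1+e₀)·log₁₀(σ'_f/σ'_0) = 0.034×5/1.92×log₁₀(106.43/39.226)
    = 0.088543 × 0.43349 = 0.03838 m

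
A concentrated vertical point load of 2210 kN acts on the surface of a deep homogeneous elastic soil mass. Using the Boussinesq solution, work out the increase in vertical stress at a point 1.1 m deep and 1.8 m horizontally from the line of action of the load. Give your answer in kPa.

Boussinesq vertical stress below a point load on an elastic half-space:
Δσ_z = 3P/(2πz²) · [1 + (r/z)²]^(−5/2)
r/z = 1.8/1.1 = 1.6364; [1+(r/z)²]^(−5/2) = 0.038553.
Δσ_z = 3×2210/(2π×1.1²) × 0.038553 = 872.06 × 0.038553 = 33.62 kPa

Δσ_z ≈ 33.6 kPa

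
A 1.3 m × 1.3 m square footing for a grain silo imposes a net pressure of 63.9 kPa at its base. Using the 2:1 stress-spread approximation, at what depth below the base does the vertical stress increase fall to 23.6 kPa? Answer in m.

2:1 spreading — at depth z the loaded area has grown by z in each plan dimension:
qB²/(B+z)² = Δσ_z ⇒ z = B(√(q/Δσ_z) − 1) = 1.3×(√(63.9/23.6) − 1) = 0.8391 m

z ≈ 0.839 m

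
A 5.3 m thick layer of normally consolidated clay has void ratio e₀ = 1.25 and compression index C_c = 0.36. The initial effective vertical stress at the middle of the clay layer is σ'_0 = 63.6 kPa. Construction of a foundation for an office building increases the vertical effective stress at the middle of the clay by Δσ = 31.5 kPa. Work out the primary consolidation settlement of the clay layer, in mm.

Final effective stress: σ'_f = σ'_0 + Δσ = 63.6 + 31.5 = 95.1 kPa.
Normally consolidated clay, so the full stress increment lies on the virgin compression line:
S_c = C_c·H/(1+e₀)·log₁₀(σ'_f/σ'_0) = 0.36×5.3/(1+1.25)×log₁₀(95.1/63.6)
    = 0.848 × 0.17472 = 0.1482 m

S_c ≈ 148 mm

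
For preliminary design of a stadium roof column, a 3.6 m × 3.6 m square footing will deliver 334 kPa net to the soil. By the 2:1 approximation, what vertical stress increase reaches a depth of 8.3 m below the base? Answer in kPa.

Δσ_z ≈ 30.6 kPa

By the 2:1 method the load spreads at 1 horizontal : 2 vertical, so at depth z the loaded area has grown by z in each plan dimension:
Δσ = qBL/((B+z)(L+z)) = 334×3.6×3.6/((3.6+8.3)(3.6+8.3)) = 30.567 kPa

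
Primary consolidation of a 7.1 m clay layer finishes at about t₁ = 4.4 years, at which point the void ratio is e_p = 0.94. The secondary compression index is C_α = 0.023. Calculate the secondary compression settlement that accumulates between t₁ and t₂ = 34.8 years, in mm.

Secondary compression: S_s = C_α·H/(1+e_p)·log₁₀(t₂/t₁)
S_s = 0.023×7.1/(1+0.94)×log₁₀(34.8/4.4)
    = 0.08418 × 0.8981 = 0.0756 m

S_s ≈ 75.6 mm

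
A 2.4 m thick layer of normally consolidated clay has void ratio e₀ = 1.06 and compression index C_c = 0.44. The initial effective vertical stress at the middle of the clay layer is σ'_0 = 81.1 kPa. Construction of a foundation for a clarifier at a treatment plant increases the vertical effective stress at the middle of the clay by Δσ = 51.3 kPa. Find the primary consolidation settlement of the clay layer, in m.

Final effective stress: σ'_f = σ'_0 + Δσ = 81.1 + 51.3 = 132.4 kPa.
Normally consolidated clay, so the full stress increment lies on the virgin compression line:
S_c = C_c·H/(1+e₀)·log₁₀(σ'_f/σ'_0) = 0.44×2.4/(1+1.06)×log₁₀(132.4/81.1)
    = 0.51262 × 0.21287 = 0.1091 m

S_c ≈ 0.109 m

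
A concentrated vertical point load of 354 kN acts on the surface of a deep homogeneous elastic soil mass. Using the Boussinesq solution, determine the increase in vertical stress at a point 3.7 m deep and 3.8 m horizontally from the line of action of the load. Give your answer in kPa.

Boussinesq vertical stress below a point load on an elastic half-space:
Δσ_z = 3P/(2πz²) · [1 + (r/z)²]^(−5/2)
r/z = 3.8/3.7 = 1.027; [1+(r/z)²]^(−5/2) = 0.16523.
Δσ_z = 3×354/(2π×3.7²) × 0.16523 = 12.346 × 0.16523 = 2.04 kPa

Δσ_z ≈ 2.04 kPa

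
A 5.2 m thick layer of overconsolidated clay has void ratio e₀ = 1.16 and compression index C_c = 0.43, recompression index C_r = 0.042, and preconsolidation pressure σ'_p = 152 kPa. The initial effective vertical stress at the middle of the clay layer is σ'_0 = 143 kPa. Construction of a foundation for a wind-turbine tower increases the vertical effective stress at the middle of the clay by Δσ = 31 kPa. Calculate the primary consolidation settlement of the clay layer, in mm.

S_c ≈ 63.5 mm

Final effective stress: σ'_f = 143 + 31 = 174 kPa.
σ'_f = 174 > σ'_p = 152 kPa, so the stress path crosses the preconsolidation pressure — recompression up to σ'_p, then virgin compression beyond:
S_c = H/(1+e₀)·[C_r·log₁₀(σ'_p/σ'_0) + C_c·log₁₀(σ'_f/σ'_p)]
    = 5.2/2.16 × [0.042×log₁₀(152/143) + 0.43×log₁₀(174/152)]
    = 2.4074 × [0.0011133 + 0.025243] = 0.06345 m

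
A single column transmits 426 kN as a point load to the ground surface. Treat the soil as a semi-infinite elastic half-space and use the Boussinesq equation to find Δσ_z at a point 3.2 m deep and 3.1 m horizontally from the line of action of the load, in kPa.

Boussinesq vertical stress below a point load on an elastic half-space:
Δσ_z = 3P/(2πz²) · [1 + (r/z)²]^(−5/2)
r/z = 3.1/3.2 = 0.96875; [1+(r/z)²]^(−5/2) = 0.19114.
Δσ_z = 3×426/(2π×3.2²) × 0.19114 = 19.863 × 0.19114 = 3.797 kPa

Δσ_z ≈ 3.8 kPa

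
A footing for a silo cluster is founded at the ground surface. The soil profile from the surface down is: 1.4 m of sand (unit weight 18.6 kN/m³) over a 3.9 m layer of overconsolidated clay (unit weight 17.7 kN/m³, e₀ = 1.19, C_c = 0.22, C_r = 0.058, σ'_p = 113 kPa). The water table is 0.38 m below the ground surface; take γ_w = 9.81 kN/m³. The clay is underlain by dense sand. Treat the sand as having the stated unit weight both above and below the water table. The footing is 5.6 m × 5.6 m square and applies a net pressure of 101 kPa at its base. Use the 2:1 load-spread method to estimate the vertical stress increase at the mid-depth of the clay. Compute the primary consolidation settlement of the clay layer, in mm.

Mid-depth of clay below the ground surface: z = 1.4 + 3.9/2 = 3.35 m.
Total vertical stress at mid-clay: σ_v = 18.6×1.4 + 17.7×1.95 = 60.555 kPa.
Pore pressure: u = 9.81×(3.35 − 0.38) = 29.136 kPa.
Initial effective stress: σ'_0 = σ_v − u = 60.555 − 29.136 = 31.419 kPa.
Stress increase at mid-clay by the 2:1 spreading method:
Δσ = qBL/((B+z)(L+z)) = 101×5.6×5.6/((5.6+3.35)(5.6+3.35)) = 39.541 kPa
Final effective stress: σ'_f = 31.419 + 39.541 = 70.96 kPa.
σ'_f = 70.96 ≤ σ'_p = 113 kPa, so the clay remains overconsolidated and only the recompression index applies:
S_c = C_r·H/(1+e₀)·log₁₀(σ'_f/σ'_0) = 0.058×3.9/2.19×log₁₀(70.96/31.419)
    = 0.10329 × 0.35382 = 0.03654 m

S_c ≈ 36.5 mm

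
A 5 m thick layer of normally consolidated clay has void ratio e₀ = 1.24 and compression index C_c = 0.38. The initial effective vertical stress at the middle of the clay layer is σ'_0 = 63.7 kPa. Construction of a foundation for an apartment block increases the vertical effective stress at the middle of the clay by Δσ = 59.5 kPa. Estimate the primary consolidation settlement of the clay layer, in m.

S_c ≈ 0.243 m

Final effective stress: σ'_f = σ'_0 + Δσ = 63.7 + 59.5 = 123.2 kPa.
Normally consolidated clay, so the full stress increment lies on the virgin compression line:
S_c = C_c·H/(1+e₀)·log₁₀(σ'_f/σ'_0) = 0.38×5/(1+1.24)×log₁₀(123.2/63.7)
    = 0.84821 × 0.28647 = 0.243 m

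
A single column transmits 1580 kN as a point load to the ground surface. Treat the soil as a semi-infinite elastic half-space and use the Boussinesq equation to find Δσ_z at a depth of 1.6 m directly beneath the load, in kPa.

Δσ_z ≈ 295 kPa

Boussinesq vertical stress below a point load on an elastic half-space:
Δσ_z = 3P/(2πz²) · [1 + (r/z)²]^(−5/2)
r/z = 0/1.6 = 0; [1+(r/z)²]^(−5/2) = 1.
Δσ_z = 3×1580/(2π×1.6²) × 1 = 294.69 × 1 = 294.7 kPa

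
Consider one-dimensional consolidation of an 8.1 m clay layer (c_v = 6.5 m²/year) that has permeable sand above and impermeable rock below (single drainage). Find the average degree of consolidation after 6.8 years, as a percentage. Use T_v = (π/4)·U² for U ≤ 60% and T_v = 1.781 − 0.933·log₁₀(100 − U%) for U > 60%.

Drainage path length: H_d = H = 8.1 m (single drainage).
T_v = c_v·t/H_d² = 6.5×6.8/8.1² = 0.67368.
T_v = 0.67368 corresponds to the U > 60% branch:
U = 1 − 10^((1.781 − T_v)/0.933)/100 = 0.8462

U ≈ 84.6 %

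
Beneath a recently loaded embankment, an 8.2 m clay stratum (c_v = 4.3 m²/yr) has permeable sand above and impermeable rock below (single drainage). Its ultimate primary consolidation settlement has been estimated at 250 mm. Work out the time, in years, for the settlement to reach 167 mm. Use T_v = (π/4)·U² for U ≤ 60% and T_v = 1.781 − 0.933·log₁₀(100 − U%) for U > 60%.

Drainage path length: H_d = H = 8.2 m (single drainage).
U = S(t)/S_ult = 167/250 = 0.668.
U > 60%: T_v = 1.781 − 0.933·log₁₀(100 − 66.8) = 0.36178.
t = T_v·H_d²/c_v = 0.36178×8.2²/4.3 = 5.657 years.

t ≈ 5.66 years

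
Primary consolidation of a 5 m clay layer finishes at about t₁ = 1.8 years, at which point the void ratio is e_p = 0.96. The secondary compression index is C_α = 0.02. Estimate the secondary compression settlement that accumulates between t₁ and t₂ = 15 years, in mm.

Secondary compression: S_s = C_α·H/(1+e_p)·log₁₀(t₂/t₁)
S_s = 0.02×5/(1+0.96)×log₁₀(15/1.8)
    = 0.05102 × 0.9208 = 0.04698 m

S_s ≈ 47 mm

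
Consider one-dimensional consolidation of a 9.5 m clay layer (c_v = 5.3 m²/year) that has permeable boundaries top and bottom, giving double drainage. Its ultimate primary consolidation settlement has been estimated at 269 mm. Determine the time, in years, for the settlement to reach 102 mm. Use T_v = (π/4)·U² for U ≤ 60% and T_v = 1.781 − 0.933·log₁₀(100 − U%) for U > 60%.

Drainage path length: H_d = H/2 = 4.75 m (double drainage).
U = S(t)/S_ult = 102/269 = 0.3792.
U ≤ 60%: T_v = (π/4)·U² = (π/4)×0.37918² = 0.11292.
t = T_v·H_d²/c_v = 0.11292×4.75²/5.3 = 0.4807 years.

t ≈ 0.481 years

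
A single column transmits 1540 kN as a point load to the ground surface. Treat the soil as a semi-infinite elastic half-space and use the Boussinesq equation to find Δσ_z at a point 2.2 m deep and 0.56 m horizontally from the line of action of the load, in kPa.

Δσ_z ≈ 130 kPa

Boussinesq vertical stress below a point load on an elastic half-space:
Δσ_z = 3P/(2πz²) · [1 + (r/z)²]^(−5/2)
r/z = 0.56/2.2 = 0.25455; [1+(r/z)²]^(−5/2) = 0.85475.
Δσ_z = 3×1540/(2π×2.2²) × 0.85475 = 151.92 × 0.85475 = 129.9 kPa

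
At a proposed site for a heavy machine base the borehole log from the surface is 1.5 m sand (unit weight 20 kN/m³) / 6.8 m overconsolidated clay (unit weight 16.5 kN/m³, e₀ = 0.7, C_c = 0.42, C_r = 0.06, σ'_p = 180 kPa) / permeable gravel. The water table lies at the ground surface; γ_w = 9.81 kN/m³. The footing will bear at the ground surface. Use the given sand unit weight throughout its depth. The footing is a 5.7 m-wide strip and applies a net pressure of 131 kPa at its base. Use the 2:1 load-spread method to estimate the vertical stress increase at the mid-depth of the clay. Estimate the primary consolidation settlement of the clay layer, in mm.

S_c ≈ 109 mm

Mid-depth of clay below the ground surface: z = 1.5 + 6.8/2 = 4.9 m.
Total vertical stress at mid-clay: σ_v = 20×1.5 + 16.5×3.4 = 86.1 kPa.
Pore pressure: u = 9.81×(4.9 − 0) = 48.069 kPa.
Initial effective stress: σ'_0 = σ_v − u = 86.1 − 48.069 = 38.031 kPa.
Stress increase at mid-clay by the 2:1 spreading method:
Δσ = qB/(B+z) = 131×5.7/(5.7+4.9) = 70.443 kPa
Final effective stress: σ'_f = 38.031 + 70.443 = 108.47 kPa.
σ'_f = 108.47 ≤ σ'_p = 180 kPa, so the clay remains overconsolidated and only the recompression index applies:
S_c = C_r·H/(1+e₀)·log₁₀(σ'_f/σ'_0) = 0.06×6.8/1.7×log₁₀(108.47/38.031)
    = 0.24 × 0.45517 = 0.1092 m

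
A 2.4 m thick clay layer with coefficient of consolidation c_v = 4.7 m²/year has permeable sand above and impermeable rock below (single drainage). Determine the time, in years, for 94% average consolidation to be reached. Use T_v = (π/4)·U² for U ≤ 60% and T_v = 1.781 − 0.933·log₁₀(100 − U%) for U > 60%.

Drainage path length: H_d = H = 2.4 m (single drainage).
U > 60%: T_v = 1.781 − 0.933·log₁₀(100 − 94) = 1.055.
t = T_v·H_d²/c_v = 1.055×2.4²/4.7 = 1.293 years.

t ≈ 1.29 years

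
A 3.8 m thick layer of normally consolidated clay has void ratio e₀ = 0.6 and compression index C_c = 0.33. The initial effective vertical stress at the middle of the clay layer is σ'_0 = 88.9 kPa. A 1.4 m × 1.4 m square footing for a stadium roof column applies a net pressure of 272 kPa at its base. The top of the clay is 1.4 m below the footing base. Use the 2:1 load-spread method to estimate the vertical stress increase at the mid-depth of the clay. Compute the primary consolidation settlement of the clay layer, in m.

S_c ≈ 0.0817 m

Mid-depth of clay below the footing base: z = 1.4 + 3.8/2 = 3.3 m.
Stress increase at mid-clay by the 2:1 spreading method:
Δσ = qBL/((B+z)(L+z)) = 272×1.4×1.4/((1.4+3.3)(1.4+3.3)) = 24.134 kPa
Final effective stress: σ'_f = σ'_0 + Δσ = 88.9 + 24.134 = 113.03 kPa.
Normally consolidated clay, so the full stress increment lies on the virgin compression line:
S_c = C_c·H/(1+e₀)·log₁₀(σ'_f/σ'_0) = 0.33×3.8/(1+0.6)×log₁₀(113.03/88.9)
    = 0.78375 × 0.10429 = 0.08174 m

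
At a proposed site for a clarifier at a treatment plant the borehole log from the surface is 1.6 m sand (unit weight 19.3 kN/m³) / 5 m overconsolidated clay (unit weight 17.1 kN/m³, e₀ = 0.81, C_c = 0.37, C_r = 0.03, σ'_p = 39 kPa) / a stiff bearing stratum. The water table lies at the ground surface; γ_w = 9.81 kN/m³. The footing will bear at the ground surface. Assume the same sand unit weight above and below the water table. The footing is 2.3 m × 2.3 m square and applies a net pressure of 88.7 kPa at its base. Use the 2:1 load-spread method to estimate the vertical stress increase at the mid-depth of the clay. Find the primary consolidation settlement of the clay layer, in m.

S_c ≈ 0.0678 m

Mid-depth of clay below the ground surface: z = 1.6 + 5/2 = 4.1 m.
Total vertical stress at mid-clay: σ_v = 19.3×1.6 + 17.1×2.5 = 73.63 kPa.
Pore pressure: u = 9.81×(4.1 − 0) = 40.221 kPa.
Initial effective stress: σ'_0 = σ_v − u = 73.63 − 40.221 = 33.409 kPa.
Stress increase at mid-clay by the 2:1 spreading method:
Δσ = qBL/((B+z)(L+z)) = 88.7×2.3×2.3/((2.3+4.1)(2.3+4.1)) = 11.456 kPa
Final effective stress: σ'_f = 33.409 + 11.456 = 44.865 kPa.
σ'_f = 44.865 > σ'_p = 39 kPa, so the stress path crosses the preconsolidation pressure — recompression up to σ'_p, then virgin compression beyond:
S_c = H/(1+e₀)·[C_r·log₁₀(σ'_p/σ'_0) + C_c·log₁₀(σ'_f/σ'_p)]
    = 5/1.81 × [0.03×log₁₀(39/33.409) + 0.37×log₁₀(44.865/39)]
    = 2.7624 × [0.002016 + 0.022512] = 0.06776 m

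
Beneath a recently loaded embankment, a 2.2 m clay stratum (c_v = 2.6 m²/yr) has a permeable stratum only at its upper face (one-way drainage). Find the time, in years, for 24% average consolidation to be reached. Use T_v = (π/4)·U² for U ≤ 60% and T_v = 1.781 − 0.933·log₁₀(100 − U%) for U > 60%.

t ≈ 0.0842 years

Drainage path length: H_d = H = 2.2 m (single drainage).
U ≤ 60%: T_v = (π/4)·U² = (π/4)×0.24² = 0.045239.
t = T_v·H_d²/c_v = 0.045239×2.2²/2.6 = 0.08421 years.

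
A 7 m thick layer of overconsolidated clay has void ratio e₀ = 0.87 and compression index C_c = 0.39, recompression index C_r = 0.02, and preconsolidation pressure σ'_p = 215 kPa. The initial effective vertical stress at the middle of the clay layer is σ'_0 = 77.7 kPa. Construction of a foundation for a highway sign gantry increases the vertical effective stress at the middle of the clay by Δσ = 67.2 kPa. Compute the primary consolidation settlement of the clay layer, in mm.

S_c ≈ 20.3 mm

Final effective stress: σ'_f = 77.7 + 67.2 = 144.9 kPa.
σ'_f = 144.9 ≤ σ'_p = 215 kPa, so the clay remains overconsolidated and only the recompression index applies:
S_c = C_r·H/(1+e₀)·log₁₀(σ'_f/σ'_0) = 0.02×7/1.87×log₁₀(144.9/77.7)
    = 0.074866 × 0.27065 = 0.02026 m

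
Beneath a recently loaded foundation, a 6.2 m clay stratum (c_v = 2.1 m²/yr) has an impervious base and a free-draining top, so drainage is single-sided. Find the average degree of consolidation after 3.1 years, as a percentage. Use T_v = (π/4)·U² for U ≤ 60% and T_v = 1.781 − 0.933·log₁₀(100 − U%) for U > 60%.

Drainage path length: H_d = H = 6.2 m (single drainage).
T_v = c_v·t/H_d² = 2.1×3.1/6.2² = 0.16935.
T_v = 0.16935 corresponds to the U ≤ 60% branch:
U = √(4T_v/π) = 0.4644

U ≈ 46.4 %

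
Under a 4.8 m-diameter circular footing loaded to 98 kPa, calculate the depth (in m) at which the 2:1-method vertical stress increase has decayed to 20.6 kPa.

z ≈ 5.67 m

2:1 spreading — at depth z the loaded area has grown by z in each plan dimension:
qD²/(D+z)² = Δσ_z ⇒ z = D(√(q/Δσ_z) − 1) = 4.8×(√(98/20.6) − 1) = 5.669 m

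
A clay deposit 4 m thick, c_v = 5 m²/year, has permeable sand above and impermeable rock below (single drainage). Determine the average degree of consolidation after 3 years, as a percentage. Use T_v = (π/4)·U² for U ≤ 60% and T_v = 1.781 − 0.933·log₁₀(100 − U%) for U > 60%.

U ≈ 92 %

Drainage path length: H_d = H = 4 m (single drainage).
T_v = c_v·t/H_d² = 5×3/4² = 0.9375.
T_v = 0.9375 corresponds to the U > 60% branch:
U = 1 − 10^((1.781 − T_v)/0.933)/100 = 0.9198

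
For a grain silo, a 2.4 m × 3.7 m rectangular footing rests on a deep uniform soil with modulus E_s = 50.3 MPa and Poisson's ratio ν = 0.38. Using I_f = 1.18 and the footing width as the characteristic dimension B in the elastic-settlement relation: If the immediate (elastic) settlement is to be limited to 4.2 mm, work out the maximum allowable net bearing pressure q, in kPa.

E_s = 50.3 MPa = 50300 kPa.
S_e = q·B·(1−ν²)/E_s · I_f  ⇒  q = S_e·E_s / (B·(1−ν²)·I_f).
q = 0.0042 × 50300 / (2.4 × 0.8556 × 1.18) = 87.19 kPa

q ≈ 87.2 kPa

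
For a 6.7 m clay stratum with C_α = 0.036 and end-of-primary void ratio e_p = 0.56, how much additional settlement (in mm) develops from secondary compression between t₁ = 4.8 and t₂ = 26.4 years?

S_s ≈ 114 mm

Secondary compression: S_s = C_α·H/(1+e_p)·log₁₀(t₂/t₁)
S_s = 0.036×6.7/(1+0.56)×log₁₀(26.4/4.8)
    = 0.1546 × 0.7404 = 0.1145 m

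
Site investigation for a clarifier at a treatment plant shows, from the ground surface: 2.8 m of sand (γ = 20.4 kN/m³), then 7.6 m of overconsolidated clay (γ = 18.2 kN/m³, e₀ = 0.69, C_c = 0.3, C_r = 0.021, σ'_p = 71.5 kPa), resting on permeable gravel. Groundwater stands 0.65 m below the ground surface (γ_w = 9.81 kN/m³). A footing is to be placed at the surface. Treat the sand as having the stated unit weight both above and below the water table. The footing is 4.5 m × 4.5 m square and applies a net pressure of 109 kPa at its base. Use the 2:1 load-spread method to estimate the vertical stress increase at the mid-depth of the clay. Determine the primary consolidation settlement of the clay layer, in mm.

Mid-depth of clay below the ground surface: z = 2.8 + 7.6/2 = 6.6 m.
Total vertical stress at mid-clay: σ_v = 20.4×2.8 + 18.2×3.8 = 126.28 kPa.
Pore pressure: u = 9.81×(6.6 − 0.65) = 58.37 kPa.
Initial effective stress: σ'_0 = σ_v − u = 126.28 − 58.37 = 67.91 kPa.
Stress increase at mid-clay by the 2:1 spreading method:
Δσ = qBL/((B+z)(L+z)) = 109×4.5×4.5/((4.5+6.6)(4.5+6.6)) = 17.915 kPa
Final effective stress: σ'_f = 67.91 + 17.915 = 85.825 kPa.
σ'_f = 85.825 > σ'_p = 71.5 kPa, so the stress path crosses the preconsolidation pressure — recompression up to σ'_p, then virgin compression beyond:
S_c = H/(1+e₀)·[C_r·log₁₀(σ'_p/σ'_0) + C_c·log₁₀(σ'_f/σ'_p)]
    = 7.6/1.69 × [0.021×log₁₀(71.5/67.91) + 0.3×log₁₀(85.825/71.5)]
    = 4.497 × [0.00046982 + 0.023792] = 0.1091 m

S_c ≈ 109 mm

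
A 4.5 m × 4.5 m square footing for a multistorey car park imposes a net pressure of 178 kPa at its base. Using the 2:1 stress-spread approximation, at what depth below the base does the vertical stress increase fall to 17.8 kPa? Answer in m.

z ≈ 9.73 m

2:1 spreading — at depth z the loaded area has grown by z in each plan dimension:
qB²/(B+z)² = Δσ_z ⇒ z = B(√(q/Δσ_z) − 1) = 4.5×(√(178/17.8) − 1) = 9.73 m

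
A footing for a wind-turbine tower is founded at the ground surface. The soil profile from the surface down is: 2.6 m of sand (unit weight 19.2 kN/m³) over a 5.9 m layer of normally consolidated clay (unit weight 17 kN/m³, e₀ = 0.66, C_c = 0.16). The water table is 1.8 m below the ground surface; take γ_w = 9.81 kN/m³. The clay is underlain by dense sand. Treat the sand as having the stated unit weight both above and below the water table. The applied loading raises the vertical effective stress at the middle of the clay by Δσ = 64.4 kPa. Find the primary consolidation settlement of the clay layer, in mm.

S_c ≈ 173 mm

Mid-depth of clay below the ground surface: z = 2.6 + 5.9/2 = 5.55 m.
Total vertical stress at mid-clay: σ_v = 19.2×2.6 + 17×2.95 = 100.07 kPa.
Pore pressure: u = 9.81×(5.55 − 1.8) = 36.788 kPa.
Initial effective stress: σ'_0 = σ_v − u = 100.07 − 36.788 = 63.282 kPa.
Final effective stress: σ'_f = σ'_0 + Δσ = 63.282 + 64.4 = 127.68 kPa.
Normally consolidated clay, so the full stress increment lies on the virgin compression line:
S_c = C_c·H/(1+e₀)·log₁₀(σ'_f/σ'_0) = 0.16×5.9/(1+0.66)×log₁₀(127.68/63.282)
    = 0.56867 × 0.30484 = 0.1734 m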